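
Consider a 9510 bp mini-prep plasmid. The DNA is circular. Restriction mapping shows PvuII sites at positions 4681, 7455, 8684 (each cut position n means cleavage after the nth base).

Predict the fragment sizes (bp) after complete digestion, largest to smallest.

Circular molecule, 3 cuts → 3 fragments:
  7455 − 4681 = 2774 bp
  8684 − 7455 = 1229 bp
  wrap: 9510 − 8684 + 4681 = 5507 bp
Sorted largest to smallest: 5507, 2774, 1229 bp.

5507, 2774, 1229 bp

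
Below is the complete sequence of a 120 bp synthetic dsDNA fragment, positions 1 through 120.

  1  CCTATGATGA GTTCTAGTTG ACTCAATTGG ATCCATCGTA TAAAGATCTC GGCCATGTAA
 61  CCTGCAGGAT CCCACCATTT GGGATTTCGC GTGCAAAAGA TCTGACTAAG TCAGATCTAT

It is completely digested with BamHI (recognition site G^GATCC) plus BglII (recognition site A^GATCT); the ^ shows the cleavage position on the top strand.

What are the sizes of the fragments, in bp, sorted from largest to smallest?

31, 29, 23, 15, 15, 7 bp

BamHI sites (GGATCC) start at positions 29, 67.
BamHI cuts after the first base of each site, so after positions 29, 67.
BglII sites (AGATCT) start at positions 44, 98, 113.
BglII cuts after the first base of each site, so after positions 44, 98, 113.
Combined cut positions: 29, 44, 67, 98, 113.
Linear molecule, 5 cuts → 6 fragments:
  1–29 → 29 bp
  30–44 → 15 bp
  45–67 → 23 bp
  68–98 → 31 bp
  99–113 → 15 bp
  114–120 → 7 bp
Sorted largest to smallest: 31, 29, 23, 15, 15, 7 bp.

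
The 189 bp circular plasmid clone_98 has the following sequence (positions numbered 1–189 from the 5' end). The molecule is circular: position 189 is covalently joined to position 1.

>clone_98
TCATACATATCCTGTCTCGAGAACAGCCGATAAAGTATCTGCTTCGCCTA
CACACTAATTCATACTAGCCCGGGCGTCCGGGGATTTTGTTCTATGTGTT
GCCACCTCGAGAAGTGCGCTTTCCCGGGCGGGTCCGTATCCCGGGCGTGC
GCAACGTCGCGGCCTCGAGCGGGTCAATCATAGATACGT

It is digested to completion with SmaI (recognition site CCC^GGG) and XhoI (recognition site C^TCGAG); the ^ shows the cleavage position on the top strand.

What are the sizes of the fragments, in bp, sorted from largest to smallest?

SmaI sites (CCCGGG) start at positions 69, 123, 140.
SmaI cuts after base 3 of each site, so after positions 71, 125, 142.
XhoI sites (CTCGAG) start at positions 16, 106, 164.
XhoI cuts after the first base of each site, so after positions 16, 106, 164.
Combined cut positions: 16, 71, 106, 125, 142, 164.
Circular molecule, 6 cuts → 6 fragments:
  17–71 → 55 bp
  72–106 → 35 bp
  107–125 → 19 bp
  126–142 → 17 bp
  143–164 → 22 bp
  165–189 then 1–16 → 25 + 16 = 41 bp
Sorted largest to smallest: 55, 41, 35, 22, 19, 17 bp.

55, 41, 35, 22, 19, 17 bp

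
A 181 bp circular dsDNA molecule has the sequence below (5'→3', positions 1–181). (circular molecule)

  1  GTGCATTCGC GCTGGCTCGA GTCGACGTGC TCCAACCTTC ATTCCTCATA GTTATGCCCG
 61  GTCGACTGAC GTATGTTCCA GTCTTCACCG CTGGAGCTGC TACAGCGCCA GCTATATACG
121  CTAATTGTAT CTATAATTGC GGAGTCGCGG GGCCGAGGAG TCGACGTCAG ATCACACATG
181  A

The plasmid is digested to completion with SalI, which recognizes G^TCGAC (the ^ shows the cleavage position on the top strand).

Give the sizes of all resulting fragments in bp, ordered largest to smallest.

99, 42, 40 bp

SalI sites (GTCGAC) start at positions 21, 61, 160.
SalI cuts after the first base of each site, so after positions 21, 61, 160.
Circular molecule, 3 cuts → 3 fragments:
  22–61 → 40 bp
  62–160 → 99 bp
  161–181 then 1–21 → 21 + 21 = 42 bp
Sorted largest to smallest: 99, 42, 40 bp.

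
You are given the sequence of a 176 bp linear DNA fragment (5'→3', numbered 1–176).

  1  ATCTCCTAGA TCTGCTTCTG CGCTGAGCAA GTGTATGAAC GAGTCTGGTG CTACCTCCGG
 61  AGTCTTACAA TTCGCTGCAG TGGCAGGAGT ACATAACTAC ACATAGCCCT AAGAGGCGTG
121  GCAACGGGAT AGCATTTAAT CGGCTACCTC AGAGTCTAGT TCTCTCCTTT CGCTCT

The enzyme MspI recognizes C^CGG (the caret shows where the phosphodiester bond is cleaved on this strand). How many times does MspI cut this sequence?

CCGG occurs starting at position 57.
MspI cuts at 1 site.

1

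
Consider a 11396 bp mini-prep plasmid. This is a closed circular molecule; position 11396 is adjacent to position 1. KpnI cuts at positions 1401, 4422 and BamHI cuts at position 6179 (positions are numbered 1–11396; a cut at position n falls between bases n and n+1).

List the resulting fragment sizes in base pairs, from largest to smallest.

6618, 3021, 1757 bp

Combined cut positions (sorted): 1401, 4422, 6179.
Circular molecule, 3 cuts → 3 fragments:
  4422 − 1401 = 3021 bp
  6179 − 4422 = 1757 bp
  wrap: 11396 − 6179 + 1401 = 6618 bp
Sorted largest to smallest: 6618, 3021, 1757 bp.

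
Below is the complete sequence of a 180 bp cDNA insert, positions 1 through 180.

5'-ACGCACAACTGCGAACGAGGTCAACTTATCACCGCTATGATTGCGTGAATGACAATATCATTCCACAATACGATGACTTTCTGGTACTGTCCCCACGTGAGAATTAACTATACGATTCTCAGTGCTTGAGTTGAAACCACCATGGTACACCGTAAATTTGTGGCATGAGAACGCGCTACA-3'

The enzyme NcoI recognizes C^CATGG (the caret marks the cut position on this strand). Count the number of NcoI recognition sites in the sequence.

1

CCATGG occurs starting at position 140.
NcoI cuts at 1 site.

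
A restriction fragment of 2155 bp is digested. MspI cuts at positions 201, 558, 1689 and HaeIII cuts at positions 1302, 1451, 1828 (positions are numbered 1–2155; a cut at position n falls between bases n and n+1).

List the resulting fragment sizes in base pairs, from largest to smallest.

744, 357, 327, 238, 201, 149, 139 bp

Combined cut positions (sorted): 201, 558, 1302, 1451, 1689, 1828.
Linear molecule, 6 cuts → 7 fragments:
  201 − 0 = 201 bp
  558 − 201 = 357 bp
  1302 − 558 = 744 bp
  1451 − 1302 = 149 bp
  1689 − 1451 = 238 bp
  1828 − 1689 = 139 bp
  2155 − 1828 = 327 bp
Sorted largest to smallest: 744, 357, 327, 238, 201, 149, 139 bp.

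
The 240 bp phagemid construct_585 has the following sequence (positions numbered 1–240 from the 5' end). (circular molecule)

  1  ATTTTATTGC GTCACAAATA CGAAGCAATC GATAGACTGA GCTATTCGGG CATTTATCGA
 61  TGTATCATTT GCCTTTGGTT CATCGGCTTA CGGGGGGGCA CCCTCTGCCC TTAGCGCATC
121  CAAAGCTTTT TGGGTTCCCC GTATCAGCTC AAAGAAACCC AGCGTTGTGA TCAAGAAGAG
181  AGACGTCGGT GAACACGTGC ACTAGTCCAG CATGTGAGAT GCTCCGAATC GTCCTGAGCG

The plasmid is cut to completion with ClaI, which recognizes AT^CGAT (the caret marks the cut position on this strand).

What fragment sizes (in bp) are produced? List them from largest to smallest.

ClaI sites (ATCGAT) start at positions 28, 56.
ClaI cuts after base 2 of each site, so after positions 29, 57.
Circular molecule, 2 cuts → 2 fragments:
  30–57 → 28 bp
  58–240 then 1–29 → 183 + 29 = 212 bp
Sorted largest to smallest: 212, 28 bp.

212, 28 bp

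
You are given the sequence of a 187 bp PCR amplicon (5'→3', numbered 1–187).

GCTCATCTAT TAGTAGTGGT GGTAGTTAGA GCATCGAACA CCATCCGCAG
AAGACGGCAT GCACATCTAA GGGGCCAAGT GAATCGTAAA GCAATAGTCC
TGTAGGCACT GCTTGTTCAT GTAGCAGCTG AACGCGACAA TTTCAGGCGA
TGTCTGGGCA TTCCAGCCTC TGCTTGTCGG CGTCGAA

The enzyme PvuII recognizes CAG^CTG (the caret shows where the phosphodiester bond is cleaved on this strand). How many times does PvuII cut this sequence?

1

CAGCTG occurs starting at position 125.
PvuII cuts at 1 site.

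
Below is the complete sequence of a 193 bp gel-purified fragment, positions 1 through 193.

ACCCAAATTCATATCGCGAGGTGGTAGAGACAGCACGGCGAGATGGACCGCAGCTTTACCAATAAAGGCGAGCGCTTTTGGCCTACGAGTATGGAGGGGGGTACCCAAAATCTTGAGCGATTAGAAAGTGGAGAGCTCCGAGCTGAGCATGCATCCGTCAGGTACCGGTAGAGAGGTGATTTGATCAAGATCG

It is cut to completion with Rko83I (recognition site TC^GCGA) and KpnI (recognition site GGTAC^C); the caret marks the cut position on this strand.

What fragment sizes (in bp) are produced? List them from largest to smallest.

89, 61, 28, 15 bp

The Rko83I site (TCGCGA) starts at position 14.
Rko83I cuts after base 2 of each site, so after position 15.
KpnI sites (GGTACC) start at positions 100, 161.
KpnI cuts after base 5 of each site (before the last base), so after positions 104, 165.
Combined cut positions: 15, 104, 165.
Linear molecule, 3 cuts → 4 fragments:
  1–15 → 15 bp
  16–104 → 89 bp
  105–165 → 61 bp
  166–193 → 28 bp
Sorted largest to smallest: 89, 61, 28, 15 bp.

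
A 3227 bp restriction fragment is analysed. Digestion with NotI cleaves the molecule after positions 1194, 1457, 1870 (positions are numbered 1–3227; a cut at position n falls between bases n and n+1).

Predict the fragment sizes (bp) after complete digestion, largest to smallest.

1357, 1194, 413, 263 bp

Linear molecule, 3 cuts → 4 fragments:
  1194 − 0 = 1194 bp
  1457 − 1194 = 263 bp
  1870 − 1457 = 413 bp
  3227 − 1870 = 1357 bp
Sorted largest to smallest: 1357, 1194, 413, 263 bp.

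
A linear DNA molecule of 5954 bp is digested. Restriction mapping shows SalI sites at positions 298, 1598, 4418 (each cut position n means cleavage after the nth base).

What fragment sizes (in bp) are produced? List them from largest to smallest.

Linear molecule, 3 cuts → 4 fragments:
  298 − 0 = 298 bp
  1598 − 298 = 1300 bp
  4418 − 1598 = 2820 bp
  5954 − 4418 = 1536 bp
Sorted largest to smallest: 2820, 1536, 1300, 298 bp.

2820, 1536, 1300, 298 bp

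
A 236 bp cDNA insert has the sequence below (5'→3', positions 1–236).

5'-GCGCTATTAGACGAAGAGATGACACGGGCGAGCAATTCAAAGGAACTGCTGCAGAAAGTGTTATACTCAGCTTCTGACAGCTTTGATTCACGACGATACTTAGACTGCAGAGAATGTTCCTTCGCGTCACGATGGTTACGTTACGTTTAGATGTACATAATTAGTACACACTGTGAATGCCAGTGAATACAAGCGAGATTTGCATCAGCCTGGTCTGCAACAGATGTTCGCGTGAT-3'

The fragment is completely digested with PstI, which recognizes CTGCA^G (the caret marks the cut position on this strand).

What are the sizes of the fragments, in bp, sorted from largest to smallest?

127, 56, 53 bp

PstI sites (CTGCAG) start at positions 49, 105.
PstI cuts after base 5 of each site (before the last base), so after positions 53, 109.
Linear molecule, 2 cuts → 3 fragments:
  1–53 → 53 bp
  54–109 → 56 bp
  110–236 → 127 bp
Sorted largest to smallest: 127, 56, 53 bp.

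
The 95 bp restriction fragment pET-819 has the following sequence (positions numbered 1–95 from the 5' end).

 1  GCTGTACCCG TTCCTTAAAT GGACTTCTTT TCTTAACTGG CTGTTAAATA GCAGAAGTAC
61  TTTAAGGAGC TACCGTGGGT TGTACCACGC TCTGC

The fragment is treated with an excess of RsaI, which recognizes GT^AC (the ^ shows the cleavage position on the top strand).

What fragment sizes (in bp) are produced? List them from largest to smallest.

RsaI sites (GTAC) start at positions 4, 57, 82.
RsaI cuts after base 2 of each site, so after positions 5, 58, 83.
Linear molecule, 3 cuts → 4 fragments:
  1–5 → 5 bp
  6–58 → 53 bp
  59–83 → 25 bp
  84–95 → 12 bp
Sorted largest to smallest: 53, 25, 12, 5 bp.

53, 25, 12, 5 bp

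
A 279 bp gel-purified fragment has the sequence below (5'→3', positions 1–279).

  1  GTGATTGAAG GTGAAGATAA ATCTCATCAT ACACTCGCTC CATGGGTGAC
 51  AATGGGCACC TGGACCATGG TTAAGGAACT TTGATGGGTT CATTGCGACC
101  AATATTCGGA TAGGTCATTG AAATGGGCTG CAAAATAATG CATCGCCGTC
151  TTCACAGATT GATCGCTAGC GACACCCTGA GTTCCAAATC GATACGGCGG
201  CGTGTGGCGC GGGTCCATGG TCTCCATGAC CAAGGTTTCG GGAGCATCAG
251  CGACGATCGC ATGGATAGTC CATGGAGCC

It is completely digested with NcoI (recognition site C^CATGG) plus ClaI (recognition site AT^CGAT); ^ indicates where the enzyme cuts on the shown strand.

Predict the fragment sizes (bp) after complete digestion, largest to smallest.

NcoI sites (CCATGG) start at positions 40, 65, 215, 270.
NcoI cuts after the first base of each site, so after positions 40, 65, 215, 270.
The ClaI site (ATCGAT) starts at position 188.
ClaI cuts after base 2 of each site, so after position 189.
Combined cut positions: 40, 65, 189, 215, 270.
Linear molecule, 5 cuts → 6 fragments:
  1–40 → 40 bp
  41–65 → 25 bp
  66–189 → 124 bp
  190–215 → 26 bp
  216–270 → 55 bp
  271–279 → 9 bp
Sorted largest to smallest: 124, 55, 40, 26, 25, 9 bp.

124, 55, 40, 26, 25, 9 bp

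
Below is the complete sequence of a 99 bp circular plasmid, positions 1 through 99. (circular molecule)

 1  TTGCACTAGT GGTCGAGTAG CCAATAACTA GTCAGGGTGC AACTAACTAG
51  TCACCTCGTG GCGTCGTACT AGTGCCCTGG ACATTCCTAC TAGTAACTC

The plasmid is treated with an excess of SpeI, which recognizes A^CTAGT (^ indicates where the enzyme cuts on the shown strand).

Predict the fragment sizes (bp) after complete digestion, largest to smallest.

SpeI sites (ACTAGT) start at positions 5, 27, 46, 68, 89.
SpeI cuts after the first base of each site, so after positions 5, 27, 46, 68, 89.
Circular molecule, 5 cuts → 5 fragments:
  6–27 → 22 bp
  28–46 → 19 bp
  47–68 → 22 bp
  69–89 → 21 bp
  90–99 then 1–5 → 10 + 5 = 15 bp
Sorted largest to smallest: 22, 22, 21, 19, 15 bp.

22, 22, 21, 19, 15 bp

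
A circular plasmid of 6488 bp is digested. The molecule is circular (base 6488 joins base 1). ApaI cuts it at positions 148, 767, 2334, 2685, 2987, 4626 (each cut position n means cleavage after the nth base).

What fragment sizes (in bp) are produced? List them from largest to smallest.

Circular molecule, 6 cuts → 6 fragments:
  767 − 148 = 619 bp
  2334 − 767 = 1567 bp
  2685 − 2334 = 351 bp
  2987 − 2685 = 302 bp
  4626 − 2987 = 1639 bp
  wrap: 6488 − 4626 + 148 = 2010 bp
Sorted largest to smallest: 2010, 1639, 1567, 619, 351, 302 bp.

2010, 1639, 1567, 619, 351, 302 bp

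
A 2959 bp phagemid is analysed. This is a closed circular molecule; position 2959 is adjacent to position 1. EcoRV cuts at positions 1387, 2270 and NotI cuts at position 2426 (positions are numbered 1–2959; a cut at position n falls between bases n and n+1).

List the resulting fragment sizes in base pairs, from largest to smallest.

1920, 883, 156 bp

Combined cut positions (sorted): 1387, 2270, 2426.
Circular molecule, 3 cuts → 3 fragments:
  2270 − 1387 = 883 bp
  2426 − 2270 = 156 bp
  wrap: 2959 − 2426 + 1387 = 1920 bp
Sorted largest to smallest: 1920, 883, 156 bp.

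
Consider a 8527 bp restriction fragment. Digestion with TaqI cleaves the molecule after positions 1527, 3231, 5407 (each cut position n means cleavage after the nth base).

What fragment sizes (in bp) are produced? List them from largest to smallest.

Linear molecule, 3 cuts → 4 fragments:
  1527 − 0 = 1527 bp
  3231 − 1527 = 1704 bp
  5407 − 3231 = 2176 bp
  8527 − 5407 = 3120 bp
Sorted largest to smallest: 3120, 2176, 1704, 1527 bp.

3120, 2176, 1704, 1527 bp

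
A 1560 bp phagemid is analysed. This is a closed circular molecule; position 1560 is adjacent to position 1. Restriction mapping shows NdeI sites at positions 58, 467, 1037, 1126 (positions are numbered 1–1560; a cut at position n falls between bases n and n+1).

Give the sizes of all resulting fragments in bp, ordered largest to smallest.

570, 492, 409, 89 bp

Circular molecule, 4 cuts → 4 fragments:
  467 − 58 = 409 bp
  1037 − 467 = 570 bp
  1126 − 1037 = 89 bp
  wrap: 1560 − 1126 + 58 = 492 bp
Sorted largest to smallest: 570, 492, 409, 89 bp.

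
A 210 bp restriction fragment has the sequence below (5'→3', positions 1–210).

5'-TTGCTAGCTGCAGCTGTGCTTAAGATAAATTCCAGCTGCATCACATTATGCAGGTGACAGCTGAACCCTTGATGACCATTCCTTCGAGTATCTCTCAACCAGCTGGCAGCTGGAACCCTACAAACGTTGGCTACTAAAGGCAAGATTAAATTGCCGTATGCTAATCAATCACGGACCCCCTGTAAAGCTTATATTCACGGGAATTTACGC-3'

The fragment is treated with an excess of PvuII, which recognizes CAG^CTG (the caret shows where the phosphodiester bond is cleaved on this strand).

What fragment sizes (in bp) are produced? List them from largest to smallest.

101, 42, 25, 22, 13, 7 bp

PvuII sites (CAGCTG) start at positions 11, 33, 58, 100, 107.
PvuII cuts after base 3 of each site, so after positions 13, 35, 60, 102, 109.
Linear molecule, 5 cuts → 6 fragments:
  1–13 → 13 bp
  14–35 → 22 bp
  36–60 → 25 bp
  61–102 → 42 bp
  103–109 → 7 bp
  110–210 → 101 bp
Sorted largest to smallest: 101, 42, 25, 22, 13, 7 bp.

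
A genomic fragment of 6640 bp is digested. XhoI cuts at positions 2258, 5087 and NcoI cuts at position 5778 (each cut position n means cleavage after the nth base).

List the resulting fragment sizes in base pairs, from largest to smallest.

Combined cut positions (sorted): 2258, 5087, 5778.
Linear molecule, 3 cuts → 4 fragments:
  2258 − 0 = 2258 bp
  5087 − 2258 = 2829 bp
  5778 − 5087 = 691 bp
  6640 − 5778 = 862 bp
Sorted largest to smallest: 2829, 2258, 862, 691 bp.

2829, 2258, 862, 691 bp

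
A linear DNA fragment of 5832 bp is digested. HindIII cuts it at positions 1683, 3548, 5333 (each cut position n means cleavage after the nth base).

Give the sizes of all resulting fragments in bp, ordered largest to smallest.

Linear molecule, 3 cuts → 4 fragments:
  1683 − 0 = 1683 bp
  3548 − 1683 = 1865 bp
  5333 − 3548 = 1785 bp
  5832 − 5333 = 499 bp
Sorted largest to smallest: 1865, 1785, 1683, 499 bp.

1865, 1785, 1683, 499 bp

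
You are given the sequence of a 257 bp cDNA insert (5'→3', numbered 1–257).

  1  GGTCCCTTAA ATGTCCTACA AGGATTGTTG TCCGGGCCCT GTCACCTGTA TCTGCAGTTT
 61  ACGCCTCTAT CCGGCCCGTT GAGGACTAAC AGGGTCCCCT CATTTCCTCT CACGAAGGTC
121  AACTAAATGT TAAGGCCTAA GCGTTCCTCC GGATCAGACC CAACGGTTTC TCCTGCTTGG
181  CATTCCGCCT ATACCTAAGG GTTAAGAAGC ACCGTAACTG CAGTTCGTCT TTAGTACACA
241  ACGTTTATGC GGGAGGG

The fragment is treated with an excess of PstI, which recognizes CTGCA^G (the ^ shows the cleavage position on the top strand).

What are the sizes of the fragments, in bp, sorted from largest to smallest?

PstI sites (CTGCAG) start at positions 52, 218.
PstI cuts after base 5 of each site (before the last base), so after positions 56, 222.
Linear molecule, 2 cuts → 3 fragments:
  1–56 → 56 bp
  57–222 → 166 bp
  223–257 → 35 bp
Sorted largest to smallest: 166, 56, 35 bp.

166, 56, 35 bp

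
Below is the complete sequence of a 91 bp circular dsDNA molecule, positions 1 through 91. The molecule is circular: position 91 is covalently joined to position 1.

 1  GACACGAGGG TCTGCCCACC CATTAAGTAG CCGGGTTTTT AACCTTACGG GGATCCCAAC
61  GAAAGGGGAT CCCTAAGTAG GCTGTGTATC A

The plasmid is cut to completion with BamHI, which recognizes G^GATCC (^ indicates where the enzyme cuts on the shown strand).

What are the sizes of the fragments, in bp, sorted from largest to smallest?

75, 16 bp

BamHI sites (GGATCC) start at positions 51, 67.
BamHI cuts after the first base of each site, so after positions 51, 67.
Circular molecule, 2 cuts → 2 fragments:
  52–67 → 16 bp
  68–91 then 1–51 → 24 + 51 = 75 bp
Sorted largest to smallest: 75, 16 bp.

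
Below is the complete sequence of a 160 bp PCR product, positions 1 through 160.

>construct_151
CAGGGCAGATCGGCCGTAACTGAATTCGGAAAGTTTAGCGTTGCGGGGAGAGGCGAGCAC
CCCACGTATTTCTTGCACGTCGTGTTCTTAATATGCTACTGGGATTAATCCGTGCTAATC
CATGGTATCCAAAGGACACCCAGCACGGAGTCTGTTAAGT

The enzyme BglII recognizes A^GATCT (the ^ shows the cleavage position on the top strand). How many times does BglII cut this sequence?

0

No occurrence of AGATCT is present in the sequence.
BglII does not cut: 0 sites.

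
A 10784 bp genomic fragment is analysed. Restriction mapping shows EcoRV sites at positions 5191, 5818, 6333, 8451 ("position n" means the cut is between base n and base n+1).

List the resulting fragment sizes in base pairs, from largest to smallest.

5191, 2333, 2118, 627, 515 bp

Linear molecule, 4 cuts → 5 fragments:
  5191 − 0 = 5191 bp
  5818 − 5191 = 627 bp
  6333 − 5818 = 515 bp
  8451 − 6333 = 2118 bp
  10784 − 8451 = 2333 bp
Sorted largest to smallest: 5191, 2333, 2118, 627, 515 bp.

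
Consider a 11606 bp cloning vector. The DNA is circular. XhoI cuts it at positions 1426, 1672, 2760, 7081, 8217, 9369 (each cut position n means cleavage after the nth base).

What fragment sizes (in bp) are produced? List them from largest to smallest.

Circular molecule, 6 cuts → 6 fragments:
  1672 − 1426 = 246 bp
  2760 − 1672 = 1088 bp
  7081 − 2760 = 4321 bp
  8217 − 7081 = 1136 bp
  9369 − 8217 = 1152 bp
  wrap: 11606 − 9369 + 1426 = 3663 bp
Sorted largest to smallest: 4321, 3663, 1152, 1136, 1088, 246 bp.

4321, 3663, 1152, 1136, 1088, 246 bp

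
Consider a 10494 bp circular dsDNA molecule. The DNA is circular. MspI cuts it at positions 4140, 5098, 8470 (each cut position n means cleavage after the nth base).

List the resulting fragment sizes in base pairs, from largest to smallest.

Circular molecule, 3 cuts → 3 fragments:
  5098 − 4140 = 958 bp
  8470 − 5098 = 3372 bp
  wrap: 10494 − 8470 + 4140 = 6164 bp
Sorted largest to smallest: 6164, 3372, 958 bp.

6164, 3372, 958 bp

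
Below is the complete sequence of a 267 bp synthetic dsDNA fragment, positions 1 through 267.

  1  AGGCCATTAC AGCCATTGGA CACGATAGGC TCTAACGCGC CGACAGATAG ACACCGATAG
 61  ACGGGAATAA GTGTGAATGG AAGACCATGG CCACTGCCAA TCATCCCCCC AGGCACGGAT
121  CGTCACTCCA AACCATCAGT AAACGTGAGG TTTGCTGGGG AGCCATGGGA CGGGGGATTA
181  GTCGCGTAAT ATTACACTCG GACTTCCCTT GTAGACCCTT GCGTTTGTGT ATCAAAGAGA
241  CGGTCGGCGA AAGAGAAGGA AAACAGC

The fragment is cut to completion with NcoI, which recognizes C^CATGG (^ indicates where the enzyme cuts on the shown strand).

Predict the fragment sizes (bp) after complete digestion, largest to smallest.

104, 85, 78 bp

NcoI sites (CCATGG) start at positions 85, 163.
NcoI cuts after the first base of each site, so after positions 85, 163.
Linear molecule, 2 cuts → 3 fragments:
  1–85 → 85 bp
  86–163 → 78 bp
  164–267 → 104 bp
Sorted largest to smallest: 104, 85, 78 bp.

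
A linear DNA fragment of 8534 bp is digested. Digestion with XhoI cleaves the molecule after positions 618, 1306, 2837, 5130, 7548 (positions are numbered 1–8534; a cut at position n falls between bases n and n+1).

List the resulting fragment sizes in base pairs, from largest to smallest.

2418, 2293, 1531, 986, 688, 618 bp

Linear molecule, 5 cuts → 6 fragments:
  618 − 0 = 618 bp
  1306 − 618 = 688 bp
  2837 − 1306 = 1531 bp
  5130 − 2837 = 2293 bp
  7548 − 5130 = 2418 bp
  8534 − 7548 = 986 bp
Sorted largest to smallest: 2418, 2293, 1531, 986, 688, 618 bp.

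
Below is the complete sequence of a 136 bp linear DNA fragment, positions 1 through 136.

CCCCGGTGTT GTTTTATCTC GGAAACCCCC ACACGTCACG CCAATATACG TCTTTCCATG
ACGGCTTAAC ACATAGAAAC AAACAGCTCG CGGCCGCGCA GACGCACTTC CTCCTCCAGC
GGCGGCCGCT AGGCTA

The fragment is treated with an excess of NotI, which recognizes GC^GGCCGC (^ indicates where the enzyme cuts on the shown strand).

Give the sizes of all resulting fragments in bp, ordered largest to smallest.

NotI sites (GCGGCCGC) start at positions 90, 122.
NotI cuts after base 2 of each site, so after positions 91, 123.
Linear molecule, 2 cuts → 3 fragments:
  1–91 → 91 bp
  92–123 → 32 bp
  124–136 → 13 bp
Sorted largest to smallest: 91, 32, 13 bp.

91, 32, 13 bp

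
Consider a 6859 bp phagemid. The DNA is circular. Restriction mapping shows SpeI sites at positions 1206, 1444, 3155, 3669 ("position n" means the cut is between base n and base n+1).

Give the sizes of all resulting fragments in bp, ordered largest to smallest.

4396, 1711, 514, 238 bp

Circular molecule, 4 cuts → 4 fragments:
  1444 − 1206 = 238 bp
  3155 − 1444 = 1711 bp
  3669 − 3155 = 514 bp
  wrap: 6859 − 3669 + 1206 = 4396 bp
Sorted largest to smallest: 4396, 1711, 514, 238 bp.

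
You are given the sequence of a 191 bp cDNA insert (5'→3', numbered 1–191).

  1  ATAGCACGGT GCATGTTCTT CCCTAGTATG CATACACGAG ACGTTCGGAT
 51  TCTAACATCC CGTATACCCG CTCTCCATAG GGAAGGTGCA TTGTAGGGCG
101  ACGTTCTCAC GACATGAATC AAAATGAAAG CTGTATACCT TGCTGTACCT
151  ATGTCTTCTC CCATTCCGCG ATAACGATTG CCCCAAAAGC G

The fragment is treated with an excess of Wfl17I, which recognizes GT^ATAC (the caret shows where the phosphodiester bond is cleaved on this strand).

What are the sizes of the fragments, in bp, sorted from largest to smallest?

Wfl17I sites (GTATAC) start at positions 62, 133.
Wfl17I cuts after base 2 of each site, so after positions 63, 134.
Linear molecule, 2 cuts → 3 fragments:
  1–63 → 63 bp
  64–134 → 71 bp
  135–191 → 57 bp
Sorted largest to smallest: 71, 63, 57 bp.

71, 63, 57 bp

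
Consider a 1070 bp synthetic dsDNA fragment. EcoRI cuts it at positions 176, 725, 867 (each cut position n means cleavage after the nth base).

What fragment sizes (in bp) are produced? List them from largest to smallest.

549, 203, 176, 142 bp

Linear molecule, 3 cuts → 4 fragments:
  176 − 0 = 176 bp
  725 − 176 = 549 bp
  867 − 725 = 142 bp
  1070 − 867 = 203 bp
Sorted largest to smallest: 549, 203, 176, 142 bp.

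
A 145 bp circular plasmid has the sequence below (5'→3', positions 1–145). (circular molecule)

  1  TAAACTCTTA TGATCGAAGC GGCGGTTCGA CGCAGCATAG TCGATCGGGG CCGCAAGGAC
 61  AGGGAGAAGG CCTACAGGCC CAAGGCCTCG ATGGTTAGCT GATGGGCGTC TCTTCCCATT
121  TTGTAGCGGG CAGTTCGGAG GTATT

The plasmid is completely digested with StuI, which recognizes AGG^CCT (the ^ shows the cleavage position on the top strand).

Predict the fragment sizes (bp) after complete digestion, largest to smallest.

StuI sites (AGGCCT) start at positions 68, 83.
StuI cuts after base 3 of each site, so after positions 70, 85.
Circular molecule, 2 cuts → 2 fragments:
  71–85 → 15 bp
  86–145 then 1–70 → 60 + 70 = 130 bp
Sorted largest to smallest: 130, 15 bp.

130, 15 bp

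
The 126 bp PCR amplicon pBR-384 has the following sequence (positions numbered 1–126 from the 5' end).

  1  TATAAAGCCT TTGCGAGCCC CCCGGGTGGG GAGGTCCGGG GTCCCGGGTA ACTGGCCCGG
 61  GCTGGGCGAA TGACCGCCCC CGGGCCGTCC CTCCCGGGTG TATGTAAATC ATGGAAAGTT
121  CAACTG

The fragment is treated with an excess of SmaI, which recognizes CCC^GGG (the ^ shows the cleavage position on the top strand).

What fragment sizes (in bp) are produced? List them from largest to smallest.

31, 23, 23, 22, 14, 13 bp

SmaI sites (CCCGGG) start at positions 21, 43, 56, 79, 93.
SmaI cuts after base 3 of each site, so after positions 23, 45, 58, 81, 95.
Linear molecule, 5 cuts → 6 fragments:
  1–23 → 23 bp
  24–45 → 22 bp
  46–58 → 13 bp
  59–81 → 23 bp
  82–95 → 14 bp
  96–126 → 31 bp
Sorted largest to smallest: 31, 23, 23, 22, 14, 13 bp.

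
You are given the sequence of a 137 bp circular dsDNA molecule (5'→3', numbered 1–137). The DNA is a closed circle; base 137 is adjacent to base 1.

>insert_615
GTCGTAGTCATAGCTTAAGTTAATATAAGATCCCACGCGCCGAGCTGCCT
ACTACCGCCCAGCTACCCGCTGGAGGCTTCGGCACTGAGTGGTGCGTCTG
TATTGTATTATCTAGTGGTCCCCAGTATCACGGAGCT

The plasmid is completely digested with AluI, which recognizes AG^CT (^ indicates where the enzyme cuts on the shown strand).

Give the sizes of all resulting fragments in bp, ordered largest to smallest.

AluI sites (AGCT) start at positions 12, 43, 61, 134.
AluI cuts after base 2 of each site, so after positions 13, 44, 62, 135.
Circular molecule, 4 cuts → 4 fragments:
  14–44 → 31 bp
  45–62 → 18 bp
  63–135 → 73 bp
  136–137 then 1–13 → 2 + 13 = 15 bp
Sorted largest to smallest: 73, 31, 18, 15 bp.

73, 31, 18, 15 bp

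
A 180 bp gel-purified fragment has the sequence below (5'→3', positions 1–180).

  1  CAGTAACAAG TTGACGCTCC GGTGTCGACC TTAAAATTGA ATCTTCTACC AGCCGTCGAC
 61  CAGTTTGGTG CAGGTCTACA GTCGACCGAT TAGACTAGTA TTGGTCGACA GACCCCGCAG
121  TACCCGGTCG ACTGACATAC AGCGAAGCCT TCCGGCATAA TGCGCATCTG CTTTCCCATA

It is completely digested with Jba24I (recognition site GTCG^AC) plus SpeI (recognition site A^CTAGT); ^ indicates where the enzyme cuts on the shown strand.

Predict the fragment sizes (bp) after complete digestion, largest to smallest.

Jba24I sites (GTCGAC) start at positions 24, 55, 81, 104, 127.
Jba24I cuts after base 4 of each site, so after positions 27, 58, 84, 107, 130.
The SpeI site (ACTAGT) starts at position 94.
SpeI cuts after the first base of each site, so after position 94.
Combined cut positions: 27, 58, 84, 94, 107, 130.
Linear molecule, 6 cuts → 7 fragments:
  1–27 → 27 bp
  28–58 → 31 bp
  59–84 → 26 bp
  85–94 → 10 bp
  95–107 → 13 bp
  108–130 → 23 bp
  131–180 → 50 bp
Sorted largest to smallest: 50, 31, 27, 26, 23, 13, 10 bp.

50, 31, 27, 26, 23, 13, 10 bp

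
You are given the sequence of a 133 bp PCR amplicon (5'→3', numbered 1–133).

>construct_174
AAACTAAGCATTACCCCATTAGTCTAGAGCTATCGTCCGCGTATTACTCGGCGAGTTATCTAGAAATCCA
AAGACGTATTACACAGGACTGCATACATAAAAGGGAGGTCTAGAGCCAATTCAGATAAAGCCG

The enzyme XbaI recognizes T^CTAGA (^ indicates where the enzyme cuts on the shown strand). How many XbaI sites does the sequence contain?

TCTAGA occurs starting at positions 23, 59, 109.
XbaI cuts at 3 sites.

3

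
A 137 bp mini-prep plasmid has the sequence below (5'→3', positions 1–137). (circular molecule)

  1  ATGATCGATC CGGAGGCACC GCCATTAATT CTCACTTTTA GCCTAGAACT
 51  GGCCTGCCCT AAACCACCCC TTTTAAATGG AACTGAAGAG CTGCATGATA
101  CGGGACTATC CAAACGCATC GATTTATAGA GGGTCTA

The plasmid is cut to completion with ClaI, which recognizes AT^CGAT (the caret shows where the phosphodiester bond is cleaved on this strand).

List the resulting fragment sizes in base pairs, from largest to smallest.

114, 23 bp

ClaI sites (ATCGAT) start at positions 4, 118.
ClaI cuts after base 2 of each site, so after positions 5, 119.
Circular molecule, 2 cuts → 2 fragments:
  6–119 → 114 bp
  120–137 then 1–5 → 18 + 5 = 23 bp
Sorted largest to smallest: 114, 23 bp.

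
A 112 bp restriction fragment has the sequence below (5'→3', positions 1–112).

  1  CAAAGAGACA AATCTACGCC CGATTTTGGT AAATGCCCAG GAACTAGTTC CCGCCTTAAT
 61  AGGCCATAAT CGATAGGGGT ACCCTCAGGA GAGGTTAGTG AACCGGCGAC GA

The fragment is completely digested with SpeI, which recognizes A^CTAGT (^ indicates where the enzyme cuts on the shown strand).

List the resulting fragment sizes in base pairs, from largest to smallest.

The SpeI site (ACTAGT) starts at position 43.
SpeI cuts after the first base of each site, so after position 43.
Linear molecule, 1 cut → 2 fragments:
  1–43 → 43 bp
  44–112 → 69 bp
Sorted largest to smallest: 69, 43 bp.

69, 43 bp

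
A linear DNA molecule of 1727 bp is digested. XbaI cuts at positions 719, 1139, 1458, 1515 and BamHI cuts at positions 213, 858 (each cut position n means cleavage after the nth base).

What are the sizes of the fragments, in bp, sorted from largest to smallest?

Combined cut positions (sorted): 213, 719, 858, 1139, 1458, 1515.
Linear molecule, 6 cuts → 7 fragments:
  213 − 0 = 213 bp
  719 − 213 = 506 bp
  858 − 719 = 139 bp
  1139 − 858 = 281 bp
  1458 − 1139 = 319 bp
  1515 − 1458 = 57 bp
  1727 − 1515 = 212 bp
Sorted largest to smallest: 506, 319, 281, 213, 212, 139, 57 bp.

506, 319, 281, 213, 212, 139, 57 bp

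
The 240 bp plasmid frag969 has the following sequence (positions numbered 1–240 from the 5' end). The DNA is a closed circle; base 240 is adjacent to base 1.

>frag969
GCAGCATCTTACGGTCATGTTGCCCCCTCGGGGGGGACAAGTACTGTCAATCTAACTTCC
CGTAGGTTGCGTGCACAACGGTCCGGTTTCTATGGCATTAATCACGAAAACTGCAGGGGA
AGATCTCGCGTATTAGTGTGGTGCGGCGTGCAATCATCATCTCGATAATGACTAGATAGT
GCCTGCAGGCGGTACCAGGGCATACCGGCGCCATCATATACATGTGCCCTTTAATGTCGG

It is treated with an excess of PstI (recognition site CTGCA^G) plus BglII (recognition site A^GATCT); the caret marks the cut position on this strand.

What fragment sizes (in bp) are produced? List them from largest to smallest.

PstI sites (CTGCAG) start at positions 111, 183.
PstI cuts after base 5 of each site (before the last base), so after positions 115, 187.
The BglII site (AGATCT) starts at position 121.
BglII cuts after the first base of each site, so after position 121.
Combined cut positions: 115, 121, 187.
Circular molecule, 3 cuts → 3 fragments:
  116–121 → 6 bp
  122–187 → 66 bp
  188–240 then 1–115 → 53 + 115 = 168 bp
Sorted largest to smallest: 168, 66, 6 bp.

168, 66, 6 bp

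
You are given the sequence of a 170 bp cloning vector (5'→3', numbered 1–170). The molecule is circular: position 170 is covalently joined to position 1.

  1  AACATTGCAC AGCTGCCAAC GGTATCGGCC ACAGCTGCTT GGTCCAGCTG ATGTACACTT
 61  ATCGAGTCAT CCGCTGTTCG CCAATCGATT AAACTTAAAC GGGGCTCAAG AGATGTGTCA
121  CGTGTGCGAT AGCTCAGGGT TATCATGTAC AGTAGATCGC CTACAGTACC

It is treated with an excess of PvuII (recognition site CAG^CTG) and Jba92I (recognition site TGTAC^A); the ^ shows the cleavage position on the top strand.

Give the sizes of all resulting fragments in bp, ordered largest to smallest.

94, 32, 22, 13, 9 bp

PvuII sites (CAGCTG) start at positions 10, 32, 45.
PvuII cuts after base 3 of each site, so after positions 12, 34, 47.
Jba92I sites (TGTACA) start at positions 52, 146.
Jba92I cuts after base 5 of each site (before the last base), so after positions 56, 150.
Combined cut positions: 12, 34, 47, 56, 150.
Circular molecule, 5 cuts → 5 fragments:
  13–34 → 22 bp
  35–47 → 13 bp
  48–56 → 9 bp
  57–150 → 94 bp
  151–170 then 1–12 → 20 + 12 = 32 bp
Sorted largest to smallest: 94, 32, 22, 13, 9 bp.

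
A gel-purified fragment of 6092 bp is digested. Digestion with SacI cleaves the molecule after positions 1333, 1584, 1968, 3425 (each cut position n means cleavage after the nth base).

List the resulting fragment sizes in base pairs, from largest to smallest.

Linear molecule, 4 cuts → 5 fragments:
  1333 − 0 = 1333 bp
  1584 − 1333 = 251 bp
  1968 − 1584 = 384 bp
  3425 − 1968 = 1457 bp
  6092 − 3425 = 2667 bp
Sorted largest to smallest: 2667, 1457, 1333, 384, 251 bp.

2667, 1457, 1333, 384, 251 bp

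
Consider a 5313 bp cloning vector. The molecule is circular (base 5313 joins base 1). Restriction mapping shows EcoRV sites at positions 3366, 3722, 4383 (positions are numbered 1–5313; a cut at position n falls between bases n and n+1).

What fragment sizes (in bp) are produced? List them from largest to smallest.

4296, 661, 356 bp

Circular molecule, 3 cuts → 3 fragments:
  3722 − 3366 = 356 bp
  4383 − 3722 = 661 bp
  wrap: 5313 − 4383 + 3366 = 4296 bp
Sorted largest to smallest: 4296, 661, 356 bp.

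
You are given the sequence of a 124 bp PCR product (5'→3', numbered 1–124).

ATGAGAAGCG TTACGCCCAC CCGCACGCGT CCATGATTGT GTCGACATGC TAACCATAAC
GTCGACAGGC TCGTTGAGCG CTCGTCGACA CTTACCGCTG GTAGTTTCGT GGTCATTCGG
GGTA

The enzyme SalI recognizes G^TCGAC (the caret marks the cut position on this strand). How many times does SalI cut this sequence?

GTCGAC occurs starting at positions 41, 61, 84.
SalI cuts at 3 sites.

3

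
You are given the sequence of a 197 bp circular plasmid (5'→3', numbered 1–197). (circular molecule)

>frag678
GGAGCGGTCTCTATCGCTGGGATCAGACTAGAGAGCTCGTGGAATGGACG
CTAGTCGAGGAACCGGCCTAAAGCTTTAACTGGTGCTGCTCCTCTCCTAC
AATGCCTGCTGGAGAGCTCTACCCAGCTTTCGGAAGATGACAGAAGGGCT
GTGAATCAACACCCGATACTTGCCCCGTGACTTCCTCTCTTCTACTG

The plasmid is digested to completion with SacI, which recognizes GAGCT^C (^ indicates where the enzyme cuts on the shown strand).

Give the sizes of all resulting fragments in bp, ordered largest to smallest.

116, 81 bp

SacI sites (GAGCTC) start at positions 33, 114.
SacI cuts after base 5 of each site (before the last base), so after positions 37, 118.
Circular molecule, 2 cuts → 2 fragments:
  38–118 → 81 bp
  119–197 then 1–37 → 79 + 37 = 116 bp
Sorted largest to smallest: 116, 81 bp.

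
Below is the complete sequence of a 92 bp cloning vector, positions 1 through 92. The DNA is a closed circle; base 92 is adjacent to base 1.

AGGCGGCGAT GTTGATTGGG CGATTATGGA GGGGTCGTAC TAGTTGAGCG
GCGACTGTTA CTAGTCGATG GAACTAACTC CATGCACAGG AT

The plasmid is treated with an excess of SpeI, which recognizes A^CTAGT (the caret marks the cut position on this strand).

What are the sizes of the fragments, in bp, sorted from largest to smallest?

71, 21 bp

SpeI sites (ACTAGT) start at positions 39, 60.
SpeI cuts after the first base of each site, so after positions 39, 60.
Circular molecule, 2 cuts → 2 fragments:
  40–60 → 21 bp
  61–92 then 1–39 → 32 + 39 = 71 bp
Sorted largest to smallest: 71, 21 bp.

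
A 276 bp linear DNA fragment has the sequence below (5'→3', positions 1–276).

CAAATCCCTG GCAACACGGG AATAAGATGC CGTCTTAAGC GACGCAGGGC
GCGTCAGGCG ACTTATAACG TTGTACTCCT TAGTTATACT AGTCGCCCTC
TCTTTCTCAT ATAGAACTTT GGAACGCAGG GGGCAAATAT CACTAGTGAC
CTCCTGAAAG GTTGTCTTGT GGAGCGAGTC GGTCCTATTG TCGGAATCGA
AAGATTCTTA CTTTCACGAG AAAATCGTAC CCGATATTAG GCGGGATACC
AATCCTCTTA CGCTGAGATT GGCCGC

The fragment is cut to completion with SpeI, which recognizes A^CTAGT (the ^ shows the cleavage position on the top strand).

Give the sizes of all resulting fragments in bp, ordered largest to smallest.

134, 88, 54 bp

SpeI sites (ACTAGT) start at positions 88, 142.
SpeI cuts after the first base of each site, so after positions 88, 142.
Linear molecule, 2 cuts → 3 fragments:
  1–88 → 88 bp
  89–142 → 54 bp
  143–276 → 134 bp
Sorted largest to smallest: 134, 88, 54 bp.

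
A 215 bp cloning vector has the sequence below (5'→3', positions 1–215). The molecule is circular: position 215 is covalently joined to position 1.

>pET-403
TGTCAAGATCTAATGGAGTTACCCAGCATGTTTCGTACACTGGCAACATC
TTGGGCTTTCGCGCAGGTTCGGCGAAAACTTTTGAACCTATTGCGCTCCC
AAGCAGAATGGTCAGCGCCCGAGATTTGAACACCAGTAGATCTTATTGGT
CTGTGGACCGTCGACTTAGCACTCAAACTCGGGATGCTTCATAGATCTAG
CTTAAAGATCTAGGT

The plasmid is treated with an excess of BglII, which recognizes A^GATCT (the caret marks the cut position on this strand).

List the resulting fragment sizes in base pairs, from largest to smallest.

132, 55, 15, 13 bp

BglII sites (AGATCT) start at positions 6, 138, 193, 206.
BglII cuts after the first base of each site, so after positions 6, 138, 193, 206.
Circular molecule, 4 cuts → 4 fragments:
  7–138 → 132 bp
  139–193 → 55 bp
  194–206 → 13 bp
  207–215 then 1–6 → 9 + 6 = 15 bp
Sorted largest to smallest: 132, 55, 15, 13 bp.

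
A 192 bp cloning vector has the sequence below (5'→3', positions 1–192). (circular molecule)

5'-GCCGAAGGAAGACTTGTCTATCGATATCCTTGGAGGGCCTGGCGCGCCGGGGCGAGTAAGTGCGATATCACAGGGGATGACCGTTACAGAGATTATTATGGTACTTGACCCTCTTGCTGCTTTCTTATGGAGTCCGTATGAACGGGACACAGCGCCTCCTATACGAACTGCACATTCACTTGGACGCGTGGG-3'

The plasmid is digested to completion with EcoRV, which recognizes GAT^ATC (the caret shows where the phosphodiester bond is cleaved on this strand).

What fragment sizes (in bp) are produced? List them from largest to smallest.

151, 41 bp

EcoRV sites (GATATC) start at positions 23, 64.
EcoRV cuts after base 3 of each site, so after positions 25, 66.
Circular molecule, 2 cuts → 2 fragments:
  26–66 → 41 bp
  67–192 then 1–25 → 126 + 25 = 151 bp
Sorted largest to smallest: 151, 41 bp.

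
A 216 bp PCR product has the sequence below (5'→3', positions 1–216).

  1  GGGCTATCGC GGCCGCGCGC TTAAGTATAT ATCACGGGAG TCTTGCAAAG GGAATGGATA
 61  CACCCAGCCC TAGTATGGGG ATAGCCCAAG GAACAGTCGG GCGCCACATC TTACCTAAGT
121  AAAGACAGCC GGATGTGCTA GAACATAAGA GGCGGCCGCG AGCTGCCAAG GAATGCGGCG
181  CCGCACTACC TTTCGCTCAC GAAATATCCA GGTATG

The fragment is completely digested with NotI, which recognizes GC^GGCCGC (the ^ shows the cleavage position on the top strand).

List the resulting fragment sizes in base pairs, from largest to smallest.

143, 63, 10 bp

NotI sites (GCGGCCGC) start at positions 9, 152.
NotI cuts after base 2 of each site, so after positions 10, 153.
Linear molecule, 2 cuts → 3 fragments:
  1–10 → 10 bp
  11–153 → 143 bp
  154–216 → 63 bp
Sorted largest to smallest: 143, 63, 10 bp.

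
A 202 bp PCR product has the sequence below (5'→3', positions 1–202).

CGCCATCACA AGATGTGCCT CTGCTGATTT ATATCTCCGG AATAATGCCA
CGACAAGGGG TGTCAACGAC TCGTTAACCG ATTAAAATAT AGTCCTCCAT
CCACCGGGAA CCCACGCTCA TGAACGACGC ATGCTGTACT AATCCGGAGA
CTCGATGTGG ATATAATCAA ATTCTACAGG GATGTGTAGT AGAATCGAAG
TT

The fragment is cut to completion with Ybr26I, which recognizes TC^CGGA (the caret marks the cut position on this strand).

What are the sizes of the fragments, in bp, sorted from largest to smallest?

Ybr26I sites (TCCGGA) start at positions 36, 143.
Ybr26I cuts after base 2 of each site, so after positions 37, 144.
Linear molecule, 2 cuts → 3 fragments:
  1–37 → 37 bp
  38–144 → 107 bp
  145–202 → 58 bp
Sorted largest to smallest: 107, 58, 37 bp.

107, 58, 37 bp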